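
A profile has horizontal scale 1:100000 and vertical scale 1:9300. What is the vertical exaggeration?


VE = horizontal_scale / vertical_scale = 100000 / 9300 ≈ 10.8

10.8x


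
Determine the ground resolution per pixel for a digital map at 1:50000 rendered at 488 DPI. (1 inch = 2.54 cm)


pixel_cm = 2.54 / 488 ≈ 0.005205 cm
ground = pixel_cm * 50000 / 100 = 2.54 * 50000 / (488 * 100) = 127000 / 48800 ≈ 2.6 m

2.6 m


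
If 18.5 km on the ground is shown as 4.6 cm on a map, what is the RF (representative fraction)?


ground = 18.5 km = 1850000 cm; RF denominator = ground / map = 1850000 / 4.6 ≈ 402174; RF = 1:402174

1:402174


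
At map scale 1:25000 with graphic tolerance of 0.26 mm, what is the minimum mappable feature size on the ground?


ground = 0.26 mm * 25000 / 1000 = 6.5 m

6.5 m


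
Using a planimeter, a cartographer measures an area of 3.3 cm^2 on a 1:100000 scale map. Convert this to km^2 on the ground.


ground_area = 3.3 * (100000/100)^2 = 3300000.0 m^2 = 3.3 km^2

3.3 km^2


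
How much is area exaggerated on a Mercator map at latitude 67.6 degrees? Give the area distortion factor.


area_distortion = 1/cos^2(67.6) = 6.886

6.886


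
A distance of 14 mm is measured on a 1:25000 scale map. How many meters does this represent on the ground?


ground = 14 mm * 25000 / 1000 = 350.0 m

350.0 m


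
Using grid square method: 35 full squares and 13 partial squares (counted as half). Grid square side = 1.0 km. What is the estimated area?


effective squares = 35 + 13 * 0.5 = 41.5
area = 41.5 * 1.0 = 41.5 km^2

41.5 km^2


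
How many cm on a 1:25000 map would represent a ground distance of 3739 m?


map_cm = 3739 * 100 / 25000 = 14.956 cm ≈ 14.96 cm

14.96 cm


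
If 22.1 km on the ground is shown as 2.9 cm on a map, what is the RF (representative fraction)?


ground = 22.1 km = 2210000 cm; RF denominator = ground / map = 2210000 / 2.9 ≈ 762069; RF = 1:762069

1:762069


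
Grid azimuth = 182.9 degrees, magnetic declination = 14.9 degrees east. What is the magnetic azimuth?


magnetic azimuth = grid azimuth - declination (east +ve)
mag_az = 182.9 - 14.9 = 168.0 degrees

168.0 degrees


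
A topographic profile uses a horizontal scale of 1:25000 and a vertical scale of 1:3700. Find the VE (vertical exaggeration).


VE = horizontal_scale / vertical_scale = 25000 / 3700 ≈ 6.8

6.8x


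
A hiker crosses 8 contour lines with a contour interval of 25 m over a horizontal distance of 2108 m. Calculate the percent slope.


elevation change = 8 * 25 = 200 m
slope = 200 / 2108 * 100 = 9.5%

9.5%


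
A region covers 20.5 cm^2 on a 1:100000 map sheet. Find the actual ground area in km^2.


ground_area = 20.5 * (100000/100)^2 = 20500000.0 m^2 = 20.5 km^2

20.5 km^2


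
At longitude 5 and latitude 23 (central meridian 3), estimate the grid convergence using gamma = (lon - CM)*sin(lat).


gamma = (5 - 3) * sin(23) = 2 * 0.390731 = 0.781 degrees

0.781 degrees


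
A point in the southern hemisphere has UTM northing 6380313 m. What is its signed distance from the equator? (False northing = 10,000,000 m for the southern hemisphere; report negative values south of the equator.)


For southern: actual = 6380313 - 10000000 = -3619687 m

-3619687 m


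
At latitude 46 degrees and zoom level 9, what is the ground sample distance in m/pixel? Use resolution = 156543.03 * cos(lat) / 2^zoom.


res = 156543.03 * cos(46) / 2^9 = 156543.03 * 0.69465837 / 512 = 212.39 m/pixel

212.39 m/pixel


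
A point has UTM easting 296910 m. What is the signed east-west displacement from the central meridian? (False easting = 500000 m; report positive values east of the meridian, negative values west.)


displacement = 296910 - 500000 = -203090 m

-203090 m


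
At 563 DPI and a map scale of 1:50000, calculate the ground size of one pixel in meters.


pixel_cm = 2.54 / 563 ≈ 0.004512 cm
ground = pixel_cm * 50000 / 100 = 2.54 * 50000 / (563 * 100) = 127000 / 56300 ≈ 2.26 m

2.26 m


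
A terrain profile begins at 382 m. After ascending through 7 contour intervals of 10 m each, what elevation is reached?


elevation = 382 + 7 * 10 = 452 m

452 m


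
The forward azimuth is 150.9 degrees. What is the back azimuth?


back azimuth = (150.9 + 180) mod 360 = 330.9 degrees

330.9 degrees


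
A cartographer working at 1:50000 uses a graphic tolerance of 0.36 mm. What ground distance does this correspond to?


ground = 0.36 mm * 50000 / 1000 = 18.0 m

18.0 m


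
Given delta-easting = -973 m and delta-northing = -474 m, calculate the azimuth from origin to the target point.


az = atan2(-973, -474) = -116.0 deg
adjusted to 0-360: 244.0 degrees

244.0 degrees


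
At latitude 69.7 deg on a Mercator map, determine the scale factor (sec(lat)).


SF = 1 / cos(69.7) = 1 / 0.346936 = 2.882

2.882


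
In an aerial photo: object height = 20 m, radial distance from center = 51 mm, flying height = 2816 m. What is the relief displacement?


d = h * r / H = 20 * 51 / 2816 = 0.36 mm

0.36 mm


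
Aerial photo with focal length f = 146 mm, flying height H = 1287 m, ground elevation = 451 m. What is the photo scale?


scale = f / (H - h) = 146 mm / 836 m = 146 / 836000 = 1:5726

1:5726


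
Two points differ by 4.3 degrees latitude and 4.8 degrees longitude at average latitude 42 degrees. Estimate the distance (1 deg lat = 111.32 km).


dlat_km = 4.3 * 111.32 = 478.676
dlon_km = 4.8 * 111.32 * cos(42) ≈ 397.089
dist = sqrt(478.676^2 + 397.089^2) ≈ 621.9 km

621.9 km


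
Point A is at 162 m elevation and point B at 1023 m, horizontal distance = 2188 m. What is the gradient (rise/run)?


gradient = (1023 - 162) / 2188 = 861 / 2188 = 0.3935

0.3935


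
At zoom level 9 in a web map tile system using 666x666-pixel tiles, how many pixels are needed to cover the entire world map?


tiles per axis = 2^9 = 512
total tiles = 512^2 = 262144
pixels per axis = 512 * 666 = 340992
total pixels = 340992^2 = 116275544064

116275544064 pixels


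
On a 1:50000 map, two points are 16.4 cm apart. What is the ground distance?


ground = 16.4 cm * 50000 / 100 = 8200.0 m = 8.2 km

8.2 km


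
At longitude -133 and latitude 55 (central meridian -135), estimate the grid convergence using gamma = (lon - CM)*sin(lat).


gamma = (-133 - -135) * sin(55) = 2 * 0.819152 = 1.638 degrees

1.638 degrees


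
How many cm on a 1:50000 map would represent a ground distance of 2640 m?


map_cm = 2640 * 100 / 50000 = 5.28 cm

5.28 cm


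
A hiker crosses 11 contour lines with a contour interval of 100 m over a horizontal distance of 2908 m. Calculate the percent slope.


elevation change = 11 * 100 = 1100 m
slope = 1100 / 2908 * 100 = 37.8%

37.8%


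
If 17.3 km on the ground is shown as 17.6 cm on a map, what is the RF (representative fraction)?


ground = 17.3 km = 1730000 cm; RF denominator = ground / map = 1730000 / 17.6 ≈ 98295; RF = 1:98295

1:98295


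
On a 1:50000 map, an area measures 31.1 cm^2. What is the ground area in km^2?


ground_area = 31.1 * (50000/100)^2 = 7775000.0 m^2 = 7.775 km^2

7.775 km^2


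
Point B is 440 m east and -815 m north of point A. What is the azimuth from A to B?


az = atan2(440, -815) = 151.6 deg
adjusted to 0-360: 151.6 degrees

151.6 degrees


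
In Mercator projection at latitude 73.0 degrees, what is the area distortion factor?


area_distortion = 1/cos^2(73.0) = 11.698

11.698


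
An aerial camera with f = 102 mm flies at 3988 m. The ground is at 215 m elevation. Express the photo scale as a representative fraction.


scale = f / (H - h) = 102 mm / 3773 m = 102 / 3773000 = 1:36990

1:36990


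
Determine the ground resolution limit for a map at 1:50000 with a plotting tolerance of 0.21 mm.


ground = 0.21 mm * 50000 / 1000 = 10.5 m

10.5 m


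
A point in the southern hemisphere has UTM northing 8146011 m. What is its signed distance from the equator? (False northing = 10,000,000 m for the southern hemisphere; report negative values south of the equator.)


For southern: actual = 8146011 - 10000000 = -1853989 m

-1853989 m


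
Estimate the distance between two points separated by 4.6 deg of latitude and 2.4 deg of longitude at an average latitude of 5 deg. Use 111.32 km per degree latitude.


dlat_km = 4.6 * 111.32 = 512.072
dlon_km = 2.4 * 111.32 * cos(5) ≈ 266.151
dist = sqrt(512.072^2 + 266.151^2) ≈ 577.1 km

577.1 km


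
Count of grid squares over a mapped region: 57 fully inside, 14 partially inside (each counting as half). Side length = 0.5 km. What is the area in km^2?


effective squares = 57 + 14 * 0.5 = 64.0
area = 64.0 * 0.25 = 16.0 km^2

16.0 km^2


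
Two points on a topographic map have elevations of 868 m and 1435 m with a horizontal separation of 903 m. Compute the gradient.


gradient = (1435 - 868) / 903 = 567 / 903 = 0.6279

0.6279


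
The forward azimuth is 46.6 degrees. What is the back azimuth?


back azimuth = (46.6 + 180) mod 360 = 226.6 degrees

226.6 degrees


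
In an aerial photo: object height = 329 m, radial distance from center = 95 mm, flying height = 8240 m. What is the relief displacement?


d = h * r / H = 329 * 95 / 8240 = 3.79 mm

3.79 mm


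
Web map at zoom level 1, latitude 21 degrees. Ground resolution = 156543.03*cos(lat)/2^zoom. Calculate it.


res = 156543.03 * cos(21) / 2^1 = 156543.03 * 0.93358043 / 2 = 73072.75 m/pixel

73072.75 m/pixel


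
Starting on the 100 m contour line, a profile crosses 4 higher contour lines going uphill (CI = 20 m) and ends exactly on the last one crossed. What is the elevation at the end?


elevation = 100 + 4 * 20 = 180 m

180 m


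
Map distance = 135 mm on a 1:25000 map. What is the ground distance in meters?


ground = 135 mm * 25000 / 1000 = 3375.0 m

3375.0 m


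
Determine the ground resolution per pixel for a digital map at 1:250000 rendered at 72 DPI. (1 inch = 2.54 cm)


pixel_cm = 2.54 / 72 ≈ 0.035278 cm
ground = pixel_cm * 250000 / 100 = 2.54 * 250000 / (72 * 100) = 635000 / 7200 ≈ 88.19 m

88.19 m


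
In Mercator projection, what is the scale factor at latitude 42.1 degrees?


SF = 1 / cos(42.1) = 1 / 0.741976 = 1.348

1.348


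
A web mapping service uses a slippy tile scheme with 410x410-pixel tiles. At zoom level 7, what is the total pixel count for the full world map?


tiles per axis = 2^7 = 128
total tiles = 128^2 = 16384
pixels per axis = 128 * 410 = 52480
total pixels = 52480^2 = 2754150400

2754150400 pixels


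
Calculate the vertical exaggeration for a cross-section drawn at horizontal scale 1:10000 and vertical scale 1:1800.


VE = horizontal_scale / vertical_scale = 10000 / 1800 ≈ 5.6

5.6x


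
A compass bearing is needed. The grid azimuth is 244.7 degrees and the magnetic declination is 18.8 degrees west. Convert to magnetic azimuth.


magnetic azimuth = grid azimuth - declination (east +ve)
mag_az = 244.7 - -18.8 = 263.5 degrees

263.5 degrees


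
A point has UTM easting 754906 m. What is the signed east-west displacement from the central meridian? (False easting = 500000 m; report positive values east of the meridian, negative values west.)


displacement = 754906 - 500000 = 254906 m

254906 m


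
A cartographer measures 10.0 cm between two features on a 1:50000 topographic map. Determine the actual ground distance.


ground = 10.0 cm * 50000 / 100 = 5000.0 m = 5.0 km

5.0 km


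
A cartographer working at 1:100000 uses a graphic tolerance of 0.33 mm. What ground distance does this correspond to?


ground = 0.33 mm * 100000 / 1000 = 33.0 m

33.0 m


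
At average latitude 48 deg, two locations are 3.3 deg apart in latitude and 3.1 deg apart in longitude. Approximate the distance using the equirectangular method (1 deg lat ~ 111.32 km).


dlat_km = 3.3 * 111.32 = 367.356
dlon_km = 3.1 * 111.32 * cos(48) ≈ 230.912
dist = sqrt(367.356^2 + 230.912^2) ≈ 433.9 km

433.9 km


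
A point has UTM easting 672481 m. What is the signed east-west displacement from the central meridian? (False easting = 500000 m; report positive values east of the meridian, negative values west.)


displacement = 672481 - 500000 = 172481 m

172481 m


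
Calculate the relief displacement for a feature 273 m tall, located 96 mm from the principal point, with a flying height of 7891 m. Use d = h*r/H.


d = h * r / H = 273 * 96 / 7891 = 3.32 mm

3.32 mm


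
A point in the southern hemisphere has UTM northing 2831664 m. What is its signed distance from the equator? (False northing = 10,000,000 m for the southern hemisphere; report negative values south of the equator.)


For southern: actual = 2831664 - 10000000 = -7168336 m

-7168336 m


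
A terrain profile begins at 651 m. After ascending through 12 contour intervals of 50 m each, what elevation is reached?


elevation = 651 + 12 * 50 = 1251 m

1251 m


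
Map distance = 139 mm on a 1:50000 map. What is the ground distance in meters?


ground = 139 mm * 50000 / 1000 = 6950.0 m

6950.0 m


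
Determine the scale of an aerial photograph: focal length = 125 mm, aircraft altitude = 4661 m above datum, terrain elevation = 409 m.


scale = f / (H - h) = 125 mm / 4252 m = 125 / 4252000 = 1:34016

1:34016


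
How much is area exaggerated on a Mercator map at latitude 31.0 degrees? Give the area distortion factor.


area_distortion = 1/cos^2(31.0) = 1.361

1.361


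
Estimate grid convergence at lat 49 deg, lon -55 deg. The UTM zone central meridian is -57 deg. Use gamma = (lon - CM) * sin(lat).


gamma = (-55 - -57) * sin(49) = 2 * 0.75471 = 1.509 degrees

1.509 degrees


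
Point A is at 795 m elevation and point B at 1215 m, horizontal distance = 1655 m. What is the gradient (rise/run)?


gradient = (1215 - 795) / 1655 = 420 / 1655 = 0.2538

0.2538


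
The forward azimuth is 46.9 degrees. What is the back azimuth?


back azimuth = (46.9 + 180) mod 360 = 226.9 degrees

226.9 degrees


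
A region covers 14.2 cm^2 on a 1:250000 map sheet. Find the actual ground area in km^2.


ground_area = 14.2 * (250000/100)^2 = 88750000.0 m^2 = 88.75 km^2

88.75 km^2


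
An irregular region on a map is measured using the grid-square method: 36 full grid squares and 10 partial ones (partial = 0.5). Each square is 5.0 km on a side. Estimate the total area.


effective squares = 36 + 10 * 0.5 = 41.0
area = 41.0 * 25.0 = 1025.0 km^2

1025.0 km^2


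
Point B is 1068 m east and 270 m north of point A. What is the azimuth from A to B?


az = atan2(1068, 270) = 75.8 deg
adjusted to 0-360: 75.8 degrees

75.8 degrees


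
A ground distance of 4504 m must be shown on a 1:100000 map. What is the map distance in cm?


map_cm = 4504 * 100 / 100000 = 4.504 cm ≈ 4.5 cm

4.5 cm


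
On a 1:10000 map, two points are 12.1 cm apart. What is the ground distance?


ground = 12.1 cm * 10000 / 100 = 1210.0 m = 1.21 km

1.21 km


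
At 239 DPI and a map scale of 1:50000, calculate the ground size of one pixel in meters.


pixel_cm = 2.54 / 239 ≈ 0.010628 cm
ground = pixel_cm * 50000 / 100 = 2.54 * 50000 / (239 * 100) = 127000 / 23900 ≈ 5.31 m

5.31 m


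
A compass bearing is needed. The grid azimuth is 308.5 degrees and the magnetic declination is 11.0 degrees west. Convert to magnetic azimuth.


magnetic azimuth = grid azimuth - declination (east +ve)
mag_az = 308.5 - -11.0 = 319.5 degrees

319.5 degrees


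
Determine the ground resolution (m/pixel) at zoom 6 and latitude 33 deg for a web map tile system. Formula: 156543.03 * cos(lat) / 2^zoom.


res = 156543.03 * cos(33) / 2^6 = 156543.03 * 0.83867057 / 64 = 2051.38 m/pixel

2051.38 m/pixel


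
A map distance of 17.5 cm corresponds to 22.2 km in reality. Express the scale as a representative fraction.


ground = 22.2 km = 2220000 cm; RF denominator = ground / map = 2220000 / 17.5 ≈ 126857; RF = 1:126857

1:126857


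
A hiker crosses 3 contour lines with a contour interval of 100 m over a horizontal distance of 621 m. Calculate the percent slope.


elevation change = 3 * 100 = 300 m
slope = 300 / 621 * 100 = 48.3%

48.3%


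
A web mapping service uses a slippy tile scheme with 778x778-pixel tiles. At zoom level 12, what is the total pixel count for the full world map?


tiles per axis = 2^12 = 4096
total tiles = 4096^2 = 16777216
pixels per axis = 4096 * 778 = 3186688
total pixels = 3186688^2 = 10154980409344

10154980409344 pixels


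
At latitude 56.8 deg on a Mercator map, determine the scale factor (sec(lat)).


SF = 1 / cos(56.8) = 1 / 0.547563 = 1.826

1.826


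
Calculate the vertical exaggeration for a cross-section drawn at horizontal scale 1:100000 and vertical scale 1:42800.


VE = horizontal_scale / vertical_scale = 100000 / 42800 ≈ 2.3

2.3x


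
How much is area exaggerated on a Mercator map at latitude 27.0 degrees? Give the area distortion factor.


area_distortion = 1/cos^2(27.0) = 1.26

1.26


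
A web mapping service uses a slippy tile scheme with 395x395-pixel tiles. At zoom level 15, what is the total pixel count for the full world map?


tiles per axis = 2^15 = 32768
total tiles = 32768^2 = 1073741824
pixels per axis = 32768 * 395 = 12943360
total pixels = 12943360^2 = 167530568089600

167530568089600 pixels


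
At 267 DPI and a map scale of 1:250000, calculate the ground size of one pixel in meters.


pixel_cm = 2.54 / 267 ≈ 0.009513 cm
ground = pixel_cm * 250000 / 100 = 2.54 * 250000 / (267 * 100) = 635000 / 26700 ≈ 23.78 m

23.78 m


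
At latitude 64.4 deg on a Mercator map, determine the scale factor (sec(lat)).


SF = 1 / cos(64.4) = 1 / 0.432086 = 2.314

2.314


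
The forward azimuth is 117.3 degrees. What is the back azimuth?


back azimuth = (117.3 + 180) mod 360 = 297.3 degrees

297.3 degrees


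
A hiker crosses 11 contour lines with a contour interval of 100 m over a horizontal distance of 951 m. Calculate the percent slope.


elevation change = 11 * 100 = 1100 m
slope = 1100 / 951 * 100 = 115.7%

115.7%


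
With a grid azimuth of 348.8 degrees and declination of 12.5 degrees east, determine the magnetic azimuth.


magnetic azimuth = grid azimuth - declination (east +ve)
mag_az = 348.8 - 12.5 = 336.3 degrees

336.3 degrees


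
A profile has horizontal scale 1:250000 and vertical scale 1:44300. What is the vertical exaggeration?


VE = horizontal_scale / vertical_scale = 250000 / 44300 ≈ 5.6

5.6x


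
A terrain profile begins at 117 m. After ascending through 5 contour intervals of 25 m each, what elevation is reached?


elevation = 117 + 5 * 25 = 242 m

242 m


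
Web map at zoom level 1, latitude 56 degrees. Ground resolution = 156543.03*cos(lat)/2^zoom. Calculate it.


res = 156543.03 * cos(56) / 2^1 = 156543.03 * 0.5591929 / 2 = 43768.88 m/pixel

43768.88 m/pixel


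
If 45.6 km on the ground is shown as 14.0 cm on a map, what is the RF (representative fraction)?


ground = 45.6 km = 4560000 cm; RF denominator = ground / map = 4560000 / 14.0 ≈ 325714; RF = 1:325714

1:325714


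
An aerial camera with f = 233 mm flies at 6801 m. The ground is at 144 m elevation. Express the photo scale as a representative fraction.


scale = f / (H - h) = 233 mm / 6657 m = 233 / 6657000 = 1:28571

1:28571


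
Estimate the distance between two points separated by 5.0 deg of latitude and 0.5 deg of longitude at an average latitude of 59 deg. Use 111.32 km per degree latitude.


dlat_km = 5.0 * 111.32 = 556.6
dlon_km = 0.5 * 111.32 * cos(59) ≈ 28.667
dist = sqrt(556.6^2 + 28.667^2) ≈ 557.3 km

557.3 km


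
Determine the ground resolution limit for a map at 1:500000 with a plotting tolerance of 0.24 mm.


ground = 0.24 mm * 500000 / 1000 = 120.0 m

120.0 m


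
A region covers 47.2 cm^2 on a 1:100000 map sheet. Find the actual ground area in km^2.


ground_area = 47.2 * (100000/100)^2 = 47200000.0 m^2 = 47.2 km^2

47.2 km^2


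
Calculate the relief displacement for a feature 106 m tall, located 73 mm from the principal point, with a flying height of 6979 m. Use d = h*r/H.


d = h * r / H = 106 * 73 / 6979 = 1.11 mm

1.11 mm


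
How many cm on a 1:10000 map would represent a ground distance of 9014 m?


map_cm = 9014 * 100 / 10000 = 90.14 cm

90.14 cm


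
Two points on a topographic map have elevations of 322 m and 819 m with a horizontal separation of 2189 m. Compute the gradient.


gradient = (819 - 322) / 2189 = 497 / 2189 = 0.227

0.227


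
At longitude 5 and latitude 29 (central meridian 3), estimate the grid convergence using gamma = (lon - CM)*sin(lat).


gamma = (5 - 3) * sin(29) = 2 * 0.48481 = 0.97 degrees

0.97 degrees


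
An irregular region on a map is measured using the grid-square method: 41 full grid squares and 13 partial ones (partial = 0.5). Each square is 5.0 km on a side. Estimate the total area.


effective squares = 41 + 13 * 0.5 = 47.5
area = 47.5 * 25.0 = 1187.5 km^2

1187.5 km^2


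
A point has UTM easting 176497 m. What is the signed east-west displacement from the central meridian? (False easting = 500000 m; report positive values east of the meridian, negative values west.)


displacement = 176497 - 500000 = -323503 m

-323503 m


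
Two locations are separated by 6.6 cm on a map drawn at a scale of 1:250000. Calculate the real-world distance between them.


ground = 6.6 cm * 250000 / 100 = 16500.0 m = 16.5 km

16.5 km


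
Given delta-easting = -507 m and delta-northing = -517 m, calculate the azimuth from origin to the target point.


az = atan2(-507, -517) = -135.6 deg
adjusted to 0-360: 224.4 degrees

224.4 degrees


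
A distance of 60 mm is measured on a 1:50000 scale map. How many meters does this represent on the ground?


ground = 60 mm * 50000 / 1000 = 3000.0 m

3000.0 m


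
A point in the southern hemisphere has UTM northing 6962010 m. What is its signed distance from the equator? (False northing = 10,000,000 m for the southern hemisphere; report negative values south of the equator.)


For southern: actual = 6962010 - 10000000 = -3037990 m

-3037990 m


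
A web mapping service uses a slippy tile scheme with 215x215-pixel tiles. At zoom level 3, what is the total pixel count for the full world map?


tiles per axis = 2^3 = 8
total tiles = 8^2 = 64
pixels per axis = 8 * 215 = 1720
total pixels = 1720^2 = 2958400

2958400 pixels


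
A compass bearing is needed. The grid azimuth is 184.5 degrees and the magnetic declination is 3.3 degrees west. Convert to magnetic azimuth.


magnetic azimuth = grid azimuth - declination (east +ve)
mag_az = 184.5 - -3.3 = 187.8 degrees

187.8 degrees


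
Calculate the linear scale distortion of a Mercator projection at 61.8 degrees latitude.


SF = 1 / cos(61.8) = 1 / 0.472551 = 2.116

2.116


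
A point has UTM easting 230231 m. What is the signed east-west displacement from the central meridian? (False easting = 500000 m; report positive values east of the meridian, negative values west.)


displacement = 230231 - 500000 = -269769 m

-269769 m


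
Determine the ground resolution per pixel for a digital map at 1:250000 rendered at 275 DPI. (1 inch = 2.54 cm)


pixel_cm = 2.54 / 275 ≈ 0.009236 cm
ground = pixel_cm * 250000 / 100 = 2.54 * 250000 / (275 * 100) = 635000 / 27500 ≈ 23.09 m

23.09 m


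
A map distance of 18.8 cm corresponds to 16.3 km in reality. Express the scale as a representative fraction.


ground = 16.3 km = 1630000 cm; RF denominator = ground / map = 1630000 / 18.8 ≈ 86702; RF = 1:86702

1:86702


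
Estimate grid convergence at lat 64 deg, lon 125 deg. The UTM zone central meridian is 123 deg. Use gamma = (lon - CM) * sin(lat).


gamma = (125 - 123) * sin(64) = 2 * 0.898794 = 1.798 degrees

1.798 degrees


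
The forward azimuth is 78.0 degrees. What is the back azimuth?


back azimuth = (78.0 + 180) mod 360 = 258.0 degrees

258.0 degrees


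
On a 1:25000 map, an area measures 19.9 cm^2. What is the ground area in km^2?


ground_area = 19.9 * (25000/100)^2 = 1243750.0 m^2 = 1.24375 km^2 ≈ 1.244 km^2

1.244 km^2


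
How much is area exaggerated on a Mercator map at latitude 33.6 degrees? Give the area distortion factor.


area_distortion = 1/cos^2(33.6) = 1.441

1.441


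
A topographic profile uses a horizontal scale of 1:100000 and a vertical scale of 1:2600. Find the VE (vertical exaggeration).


VE = horizontal_scale / vertical_scale = 100000 / 2600 ≈ 38.5

38.5x


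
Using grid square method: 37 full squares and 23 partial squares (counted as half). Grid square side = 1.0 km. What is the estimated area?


effective squares = 37 + 23 * 0.5 = 48.5
area = 48.5 * 1.0 = 48.5 km^2

48.5 km^2


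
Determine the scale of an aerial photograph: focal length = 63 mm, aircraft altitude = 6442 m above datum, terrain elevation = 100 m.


scale = f / (H - h) = 63 mm / 6342 m = 63 / 6342000 = 1:100667

1:100667


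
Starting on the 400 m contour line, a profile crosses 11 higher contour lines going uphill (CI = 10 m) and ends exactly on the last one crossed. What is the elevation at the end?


elevation = 400 + 11 * 10 = 510 m

510 m


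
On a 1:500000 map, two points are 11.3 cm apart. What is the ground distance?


ground = 11.3 cm * 500000 / 100 = 56500.0 m = 56.5 km

56.5 km


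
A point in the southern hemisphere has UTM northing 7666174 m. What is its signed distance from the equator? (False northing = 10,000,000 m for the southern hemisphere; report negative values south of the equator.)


For southern: actual = 7666174 - 10000000 = -2333826 m

-2333826 m


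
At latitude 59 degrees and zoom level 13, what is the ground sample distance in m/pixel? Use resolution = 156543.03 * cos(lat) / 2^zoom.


res = 156543.03 * cos(59) / 2^13 = 156543.03 * 0.51503807 / 8192 = 9.84 m/pixel

9.84 m/pixel


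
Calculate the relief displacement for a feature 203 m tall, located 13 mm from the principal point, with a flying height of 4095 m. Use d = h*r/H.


d = h * r / H = 203 * 13 / 4095 = 0.64 mm

0.64 mm


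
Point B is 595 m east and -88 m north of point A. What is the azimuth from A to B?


az = atan2(595, -88) = 98.4 deg
adjusted to 0-360: 98.4 degrees

98.4 degrees


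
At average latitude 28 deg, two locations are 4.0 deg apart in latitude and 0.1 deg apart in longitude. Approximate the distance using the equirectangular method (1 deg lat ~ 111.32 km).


dlat_km = 4.0 * 111.32 = 445.28
dlon_km = 0.1 * 111.32 * cos(28) ≈ 9.829
dist = sqrt(445.28^2 + 9.829^2) ≈ 445.4 km

445.4 km


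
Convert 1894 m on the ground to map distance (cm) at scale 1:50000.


map_cm = 1894 * 100 / 50000 = 3.788 cm ≈ 3.79 cm

3.79 cm


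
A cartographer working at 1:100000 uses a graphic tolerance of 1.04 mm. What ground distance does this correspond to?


ground = 1.04 mm * 100000 / 1000 = 104.0 m

104.0 m


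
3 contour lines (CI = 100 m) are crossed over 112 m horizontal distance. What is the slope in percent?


elevation change = 3 * 100 = 300 m
slope = 300 / 112 * 100 = 267.9%

267.9%


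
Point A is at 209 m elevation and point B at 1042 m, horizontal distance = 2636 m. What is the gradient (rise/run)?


gradient = (1042 - 209) / 2636 = 833 / 2636 = 0.316

0.316


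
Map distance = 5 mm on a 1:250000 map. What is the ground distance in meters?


ground = 5 mm * 250000 / 1000 = 1250.0 m

1250.0 m


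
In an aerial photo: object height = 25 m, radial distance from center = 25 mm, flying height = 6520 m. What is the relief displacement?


d = h * r / H = 25 * 25 / 6520 = 0.1 mm

0.1 mm


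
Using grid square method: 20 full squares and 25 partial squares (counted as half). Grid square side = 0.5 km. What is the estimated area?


effective squares = 20 + 25 * 0.5 = 32.5
area = 32.5 * 0.25 = 8.125 km^2

8.125 km^2


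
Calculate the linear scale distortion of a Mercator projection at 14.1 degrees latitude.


SF = 1 / cos(14.1) = 1 / 0.969872 = 1.031

1.031


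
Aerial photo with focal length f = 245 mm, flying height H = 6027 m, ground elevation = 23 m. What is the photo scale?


scale = f / (H - h) = 245 mm / 6004 m = 245 / 6004000 = 1:24506

1:24506


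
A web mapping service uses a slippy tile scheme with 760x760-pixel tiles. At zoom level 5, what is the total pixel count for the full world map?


tiles per axis = 2^5 = 32
total tiles = 32^2 = 1024
pixels per axis = 32 * 760 = 24320
total pixels = 24320^2 = 591462400

591462400 pixels


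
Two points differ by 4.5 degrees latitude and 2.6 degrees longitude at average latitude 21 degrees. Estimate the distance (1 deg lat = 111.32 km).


dlat_km = 4.5 * 111.32 = 500.94
dlon_km = 2.6 * 111.32 * cos(21) ≈ 270.208
dist = sqrt(500.94^2 + 270.208^2) ≈ 569.2 km

569.2 km


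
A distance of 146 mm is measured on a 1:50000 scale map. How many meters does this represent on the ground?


ground = 146 mm * 50000 / 1000 = 7300.0 m

7300.0 m


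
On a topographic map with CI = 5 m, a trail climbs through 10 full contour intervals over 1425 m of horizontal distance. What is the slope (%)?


elevation change = 10 * 5 = 50 m
slope = 50 / 1425 * 100 = 3.5%

3.5%


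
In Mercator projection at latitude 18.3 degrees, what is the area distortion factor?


area_distortion = 1/cos^2(18.3) = 1.109

1.109


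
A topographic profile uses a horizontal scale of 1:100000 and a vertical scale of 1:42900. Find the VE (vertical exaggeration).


VE = horizontal_scale / vertical_scale = 100000 / 42900 ≈ 2.3

2.3x


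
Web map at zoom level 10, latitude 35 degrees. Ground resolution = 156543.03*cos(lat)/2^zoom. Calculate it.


res = 156543.03 * cos(35) / 2^10 = 156543.03 * 0.81915204 / 1024 = 125.23 m/pixel

125.23 m/pixel


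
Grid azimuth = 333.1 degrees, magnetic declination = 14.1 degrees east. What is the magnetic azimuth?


magnetic azimuth = grid azimuth - declination (east +ve)
mag_az = 333.1 - 14.1 = 319.0 degrees

319.0 degrees


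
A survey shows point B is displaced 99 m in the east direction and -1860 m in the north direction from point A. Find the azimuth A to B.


az = atan2(99, -1860) = 177.0 deg
adjusted to 0-360: 177.0 degrees

177.0 degrees


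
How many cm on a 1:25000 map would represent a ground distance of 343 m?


map_cm = 343 * 100 / 25000 = 1.372 cm ≈ 1.37 cm

1.37 cm


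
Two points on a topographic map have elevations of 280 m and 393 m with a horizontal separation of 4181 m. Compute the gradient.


gradient = (393 - 280) / 4181 = 113 / 4181 = 0.027

0.027


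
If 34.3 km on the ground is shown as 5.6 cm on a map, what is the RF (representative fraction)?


ground = 34.3 km = 3430000 cm; RF denominator = ground / map = 3430000 / 5.6 = 612500; RF = 1:612500

1:612500


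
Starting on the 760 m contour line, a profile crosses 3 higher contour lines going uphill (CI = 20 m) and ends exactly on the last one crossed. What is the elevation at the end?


elevation = 760 + 3 * 20 = 820 m

820 m


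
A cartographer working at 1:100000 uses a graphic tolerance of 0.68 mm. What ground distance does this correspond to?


ground = 0.68 mm * 100000 / 1000 = 68.0 m

68.0 m


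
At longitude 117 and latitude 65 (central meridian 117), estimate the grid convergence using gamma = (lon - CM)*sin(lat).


gamma = (117 - 117) * sin(65) = 0 * 0.906308 = 0.0 degrees

0.0 degrees


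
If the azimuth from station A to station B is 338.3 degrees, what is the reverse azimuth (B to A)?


back azimuth = (338.3 + 180) mod 360 = 158.3 degrees

158.3 degrees


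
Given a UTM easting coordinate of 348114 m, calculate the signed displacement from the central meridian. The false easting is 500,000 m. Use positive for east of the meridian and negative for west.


displacement = 348114 - 500000 = -151886 m

-151886 m


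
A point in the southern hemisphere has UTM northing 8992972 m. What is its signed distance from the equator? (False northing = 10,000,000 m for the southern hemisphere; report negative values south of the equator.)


For southern: actual = 8992972 - 10000000 = -1007028 m

-1007028 m


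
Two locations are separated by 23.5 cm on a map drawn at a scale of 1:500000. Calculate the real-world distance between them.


ground = 23.5 cm * 500000 / 100 = 117500.0 m = 117.5 km

117.5 km


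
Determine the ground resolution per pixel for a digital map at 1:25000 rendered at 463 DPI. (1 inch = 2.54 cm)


pixel_cm = 2.54 / 463 ≈ 0.005486 cm
ground = pixel_cm * 25000 / 100 = 2.54 * 25000 / (463 * 100) = 63500 / 46300 ≈ 1.37 m

1.37 m


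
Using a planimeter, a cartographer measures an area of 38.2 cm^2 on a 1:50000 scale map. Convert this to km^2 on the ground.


ground_area = 38.2 * (50000/100)^2 = 9550000.0 m^2 = 9.55 km^2

9.55 km^2


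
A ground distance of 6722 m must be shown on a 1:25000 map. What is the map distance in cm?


map_cm = 6722 * 100 / 25000 = 26.888 cm ≈ 26.89 cm

26.89 cm


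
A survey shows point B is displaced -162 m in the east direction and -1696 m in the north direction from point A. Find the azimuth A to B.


az = atan2(-162, -1696) = -174.5 deg
adjusted to 0-360: 185.5 degrees

185.5 degrees


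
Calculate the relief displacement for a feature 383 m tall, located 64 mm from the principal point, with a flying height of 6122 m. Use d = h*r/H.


d = h * r / H = 383 * 64 / 6122 = 4.0 mm

4.0 mm


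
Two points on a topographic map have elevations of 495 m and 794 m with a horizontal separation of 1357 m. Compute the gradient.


gradient = (794 - 495) / 1357 = 299 / 1357 = 0.2203

0.2203


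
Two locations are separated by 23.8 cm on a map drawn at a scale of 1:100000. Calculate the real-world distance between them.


ground = 23.8 cm * 100000 / 100 = 23800.0 m = 23.8 km

23.8 km


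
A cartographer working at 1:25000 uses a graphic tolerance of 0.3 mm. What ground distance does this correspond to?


ground = 0.3 mm * 25000 / 1000 = 7.5 m

7.5 m


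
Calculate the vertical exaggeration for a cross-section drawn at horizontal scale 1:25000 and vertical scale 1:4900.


VE = horizontal_scale / vertical_scale = 25000 / 4900 ≈ 5.1

5.1x


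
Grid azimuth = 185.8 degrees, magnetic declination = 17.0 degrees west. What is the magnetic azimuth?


magnetic azimuth = grid azimuth - declination (east +ve)
mag_az = 185.8 - -17.0 = 202.8 degrees

202.8 degrees


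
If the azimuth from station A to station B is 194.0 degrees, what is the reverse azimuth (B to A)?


back azimuth = (194.0 + 180) mod 360 = 14.0 degrees

14.0 degrees


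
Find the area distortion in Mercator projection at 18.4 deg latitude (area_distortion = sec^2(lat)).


area_distortion = 1/cos^2(18.4) = 1.111

1.111


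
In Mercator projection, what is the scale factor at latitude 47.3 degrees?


SF = 1 / cos(47.3) = 1 / 0.67816 = 1.475

1.475


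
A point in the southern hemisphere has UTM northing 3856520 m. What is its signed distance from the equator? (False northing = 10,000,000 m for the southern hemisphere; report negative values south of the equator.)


For southern: actual = 3856520 - 10000000 = -6143480 m

-6143480 m


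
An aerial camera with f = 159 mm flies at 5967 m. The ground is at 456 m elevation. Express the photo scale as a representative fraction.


scale = f / (H - h) = 159 mm / 5511 m = 159 / 5511000 = 1:34660

1:34660


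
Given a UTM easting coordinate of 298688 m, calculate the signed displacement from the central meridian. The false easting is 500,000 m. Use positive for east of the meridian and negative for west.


displacement = 298688 - 500000 = -201312 m

-201312 m


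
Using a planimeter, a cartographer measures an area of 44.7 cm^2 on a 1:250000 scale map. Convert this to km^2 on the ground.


ground_area = 44.7 * (250000/100)^2 = 279375000.0 m^2 = 279.375 km^2

279.375 km^2


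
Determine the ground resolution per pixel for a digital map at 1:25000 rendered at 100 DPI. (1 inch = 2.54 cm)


pixel_cm = 2.54 / 100 = 0.0254 cm
ground = pixel_cm * 25000 / 100 = 2.54 * 25000 / (100 * 100) = 63500 / 10000 = 6.35 m

6.35 m


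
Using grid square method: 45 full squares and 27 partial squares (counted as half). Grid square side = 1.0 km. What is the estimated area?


effective squares = 45 + 27 * 0.5 = 58.5
area = 58.5 * 1.0 = 58.5 km^2

58.5 km^2


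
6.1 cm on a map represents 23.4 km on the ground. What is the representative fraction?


ground = 23.4 km = 2340000 cm; RF denominator = ground / map = 2340000 / 6.1 ≈ 383607; RF = 1:383607

1:383607


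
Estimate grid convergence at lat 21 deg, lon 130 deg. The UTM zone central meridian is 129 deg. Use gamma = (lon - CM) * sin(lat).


gamma = (130 - 129) * sin(21) = 1 * 0.358368 = 0.358 degrees

0.358 degrees


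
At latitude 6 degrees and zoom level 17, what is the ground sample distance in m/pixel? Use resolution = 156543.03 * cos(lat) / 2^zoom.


res = 156543.03 * cos(6) / 2^17 = 156543.03 * 0.9945219 / 131072 = 1.19 m/pixel

1.19 m/pixel


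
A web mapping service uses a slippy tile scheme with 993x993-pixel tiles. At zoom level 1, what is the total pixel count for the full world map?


tiles per axis = 2^1 = 2
total tiles = 2^2 = 4
pixels per axis = 2 * 993 = 1986
total pixels = 1986^2 = 3944196

3944196 pixels


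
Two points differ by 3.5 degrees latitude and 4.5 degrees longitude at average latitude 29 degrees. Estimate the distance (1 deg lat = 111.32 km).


dlat_km = 3.5 * 111.32 = 389.62
dlon_km = 4.5 * 111.32 * cos(29) ≈ 438.132
dist = sqrt(389.62^2 + 438.132^2) ≈ 586.3 km

586.3 km


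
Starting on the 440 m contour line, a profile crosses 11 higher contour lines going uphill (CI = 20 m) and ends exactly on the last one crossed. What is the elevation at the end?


elevation = 440 + 11 * 20 = 660 m

660 m


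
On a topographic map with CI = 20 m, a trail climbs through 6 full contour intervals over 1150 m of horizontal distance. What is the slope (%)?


elevation change = 6 * 20 = 120 m
slope = 120 / 1150 * 100 = 10.4%

10.4%


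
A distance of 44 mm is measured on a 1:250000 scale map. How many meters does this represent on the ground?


ground = 44 mm * 250000 / 1000 = 11000.0 m

11000.0 m


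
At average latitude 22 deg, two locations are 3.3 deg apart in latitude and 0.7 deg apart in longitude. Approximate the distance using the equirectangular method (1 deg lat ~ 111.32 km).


dlat_km = 3.3 * 111.32 = 367.356
dlon_km = 0.7 * 111.32 * cos(22) ≈ 72.25
dist = sqrt(367.356^2 + 72.25^2) ≈ 374.4 km

374.4 km


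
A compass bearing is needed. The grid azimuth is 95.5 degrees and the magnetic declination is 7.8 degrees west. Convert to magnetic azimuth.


magnetic azimuth = grid azimuth - declination (east +ve)
mag_az = 95.5 - -7.8 = 103.3 degrees

103.3 degrees


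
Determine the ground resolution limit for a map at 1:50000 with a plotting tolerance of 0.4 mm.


ground = 0.4 mm * 50000 / 1000 = 20.0 m

20.0 m


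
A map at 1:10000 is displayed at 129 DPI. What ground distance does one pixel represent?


pixel_cm = 2.54 / 129 ≈ 0.01969 cm
ground = pixel_cm * 10000 / 100 = 2.54 * 10000 / (129 * 100) = 25400 / 12900 ≈ 1.97 m

1.97 m


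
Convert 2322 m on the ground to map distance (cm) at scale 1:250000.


map_cm = 2322 * 100 / 250000 = 0.9288 cm ≈ 0.93 cm

0.93 cm


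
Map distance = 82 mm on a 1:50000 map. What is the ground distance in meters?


ground = 82 mm * 50000 / 1000 = 4100.0 m

4100.0 m
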